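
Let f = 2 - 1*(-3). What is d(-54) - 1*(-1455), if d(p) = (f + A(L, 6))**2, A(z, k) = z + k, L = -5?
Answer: 1491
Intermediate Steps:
A(z, k) = k + z
f = 5 (f = 2 + 3 = 5)
d(p) = 36 (d(p) = (5 + (6 - 5))**2 = (5 + 1)**2 = 6**2 = 36)
d(-54) - 1*(-1455) = 36 - 1*(-1455) = 36 + 1455 = 1491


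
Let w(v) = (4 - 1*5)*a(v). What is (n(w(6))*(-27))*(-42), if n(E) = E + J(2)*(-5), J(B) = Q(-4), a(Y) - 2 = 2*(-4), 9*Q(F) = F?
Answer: 9324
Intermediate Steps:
Q(F) = F/9
a(Y) = -6 (a(Y) = 2 + 2*(-4) = 2 - 8 = -6)
J(B) = -4/9 (J(B) = (⅑)*(-4) = -4/9)
w(v) = 6 (w(v) = (4 - 1*5)*(-6) = (4 - 5)*(-6) = -1*(-6) = 6)
n(E) = 20/9 + E (n(E) = E - 4/9*(-5) = E + 20/9 = 20/9 + E)
(n(w(6))*(-27))*(-42) = ((20/9 + 6)*(-27))*(-42) = ((74/9)*(-27))*(-42) = -222*(-42) = 9324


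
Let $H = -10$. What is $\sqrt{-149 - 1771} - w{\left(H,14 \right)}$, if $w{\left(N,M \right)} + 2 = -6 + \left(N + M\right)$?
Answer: $4 + 8 i \sqrt{30} \approx 4.0 + 43.818 i$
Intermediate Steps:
$w{\left(N,M \right)} = -8 + M + N$ ($w{\left(N,M \right)} = -2 - \left(6 - M - N\right) = -2 + \left(-6 + M + N\right) = -8 + M + N$)
$\sqrt{-149 - 1771} - w{\left(H,14 \right)} = \sqrt{-149 - 1771} - \left(-8 + 14 - 10\right) = \sqrt{-1920} - -4 = 8 i \sqrt{30} + 4 = 4 + 8 i \sqrt{30}$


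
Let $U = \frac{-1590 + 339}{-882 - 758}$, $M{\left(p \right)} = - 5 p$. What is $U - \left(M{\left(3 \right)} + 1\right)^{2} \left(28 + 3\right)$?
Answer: $- \frac{9963389}{1640} \approx -6075.2$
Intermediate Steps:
$U = \frac{1251}{1640}$ ($U = - \frac{1251}{-1640} = \left(-1251\right) \left(- \frac{1}{1640}\right) = \frac{1251}{1640} \approx 0.7628$)
$U - \left(M{\left(3 \right)} + 1\right)^{2} \left(28 + 3\right) = \frac{1251}{1640} - \left(\left(-5\right) 3 + 1\right)^{2} \left(28 + 3\right) = \frac{1251}{1640} - \left(-15 + 1\right)^{2} \cdot 31 = \frac{1251}{1640} - \left(-14\right)^{2} \cdot 31 = \frac{1251}{1640} - 196 \cdot 31 = \frac{1251}{1640} - 6076 = - \frac{9963389}{1640}$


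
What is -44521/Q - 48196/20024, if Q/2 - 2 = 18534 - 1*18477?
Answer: -56073477/147677 ≈ -379.70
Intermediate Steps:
Q = 118 (Q = 4 + 2*(18534 - 1*18477) = 4 + 2*(18534 - 18477) = 4 + 2*57 = 4 + 114 = 118)
-44521/Q - 48196/20024 = -44521/118 - 48196/20024 = -44521*1/118 - 48196*1/20024 = -44521/118 - 12049/5006 = -56073477/147677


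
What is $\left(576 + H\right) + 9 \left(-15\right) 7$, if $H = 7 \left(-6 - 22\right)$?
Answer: $-565$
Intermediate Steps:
$H = -196$ ($H = 7 \left(-28\right) = -196$)
$\left(576 + H\right) + 9 \left(-15\right) 7 = \left(576 - 196\right) + 9 \left(-15\right) 7 = 380 - 945 = -565$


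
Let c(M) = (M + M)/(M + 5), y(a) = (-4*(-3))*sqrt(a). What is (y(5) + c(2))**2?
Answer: 35296/49 + 96*sqrt(5)/7 ≈ 750.99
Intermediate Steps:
y(a) = 12*sqrt(a)
c(M) = 2*M/(5 + M) (c(M) = (2*M)/(5 + M) = 2*M/(5 + M))
(y(5) + c(2))**2 = (12*sqrt(5) + 2*2/(5 + 2))**2 = (12*sqrt(5) + 2*2/7)**2 = (12*sqrt(5) + 2*2*(1/7))**2 = (12*sqrt(5) + 4/7)**2 = (4/7 + 12*sqrt(5))**2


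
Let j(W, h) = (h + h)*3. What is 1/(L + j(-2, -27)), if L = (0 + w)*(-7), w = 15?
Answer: -1/267 ≈ -0.0037453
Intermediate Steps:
j(W, h) = 6*h (j(W, h) = (2*h)*3 = 6*h)
L = -105 (L = (0 + 15)*(-7) = 15*(-7) = -105)
1/(L + j(-2, -27)) = 1/(-105 + 6*(-27)) = 1/(-105 - 162) = 1/(-267) = -1/267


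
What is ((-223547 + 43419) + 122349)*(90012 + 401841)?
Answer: -28418774487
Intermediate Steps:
((-223547 + 43419) + 122349)*(90012 + 401841) = (-180128 + 122349)*491853 = -57779*491853 = -28418774487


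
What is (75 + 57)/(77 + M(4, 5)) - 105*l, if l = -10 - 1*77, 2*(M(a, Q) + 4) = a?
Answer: 228419/25 ≈ 9136.8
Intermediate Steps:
M(a, Q) = -4 + a/2
l = -87 (l = -10 - 77 = -87)
(75 + 57)/(77 + M(4, 5)) - 105*l = (75 + 57)/(77 + (-4 + (½)*4)) - 105*(-87) = 132/(77 + (-4 + 2)) + 9135 = 132/(77 - 2) + 9135 = 132/75 + 9135 = 132*(1/75) + 9135 = 44/25 + 9135 = 228419/25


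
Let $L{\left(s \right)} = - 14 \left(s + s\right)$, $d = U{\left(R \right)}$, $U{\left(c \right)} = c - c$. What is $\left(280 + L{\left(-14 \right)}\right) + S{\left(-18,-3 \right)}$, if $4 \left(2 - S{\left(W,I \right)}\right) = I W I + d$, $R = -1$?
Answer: $\frac{1429}{2} \approx 714.5$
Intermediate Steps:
$U{\left(c \right)} = 0$
$d = 0$
$S{\left(W,I \right)} = 2 - \frac{W I^{2}}{4}$ ($S{\left(W,I \right)} = 2 - \frac{I W I + 0}{4} = 2 - \frac{W I^{2} + 0}{4} = 2 - \frac{W I^{2}}{4}$)
$L{\left(s \right)} = - 28 s$ ($L{\left(s \right)} = - 14 \cdot 2 s = - 28 s$)
$\left(280 + L{\left(-14 \right)}\right) + S{\left(-18,-3 \right)} = \left(280 - -392\right) - \left(-2 - \frac{9 \left(-3\right)^{2}}{2}\right) = \left(280 + 392\right) - \left(-2 - \frac{81}{2}\right) = 672 + \left(2 + \frac{81}{2}\right) = 672 + \frac{85}{2} = \frac{1429}{2}$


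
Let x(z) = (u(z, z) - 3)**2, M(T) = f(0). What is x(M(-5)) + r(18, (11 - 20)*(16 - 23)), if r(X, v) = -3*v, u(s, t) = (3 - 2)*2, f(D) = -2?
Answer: -188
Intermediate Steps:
u(s, t) = 2 (u(s, t) = 1*2 = 2)
M(T) = -2
x(z) = 1 (x(z) = (2 - 3)**2 = (-1)**2 = 1)
x(M(-5)) + r(18, (11 - 20)*(16 - 23)) = 1 - 3*(11 - 20)*(16 - 23) = 1 - (-27)*(-7) = 1 - 3*63 = 1 - 189 = -188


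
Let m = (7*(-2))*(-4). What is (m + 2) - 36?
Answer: 22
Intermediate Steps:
m = 56 (m = -14*(-4) = 56)
(m + 2) - 36 = (56 + 2) - 36 = 58 - 36 = 22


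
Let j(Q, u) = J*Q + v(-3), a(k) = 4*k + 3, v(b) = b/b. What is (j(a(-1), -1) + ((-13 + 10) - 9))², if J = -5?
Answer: 36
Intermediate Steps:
v(b) = 1
a(k) = 3 + 4*k
j(Q, u) = 1 - 5*Q (j(Q, u) = -5*Q + 1 = 1 - 5*Q)
(j(a(-1), -1) + ((-13 + 10) - 9))² = ((1 - 5*(3 + 4*(-1))) + ((-13 + 10) - 9))² = ((1 - 5*(3 - 4)) + (-3 - 9))² = ((1 - 5*(-1)) - 12)² = ((1 + 5) - 12)² = (6 - 12)² = (-6)² = 36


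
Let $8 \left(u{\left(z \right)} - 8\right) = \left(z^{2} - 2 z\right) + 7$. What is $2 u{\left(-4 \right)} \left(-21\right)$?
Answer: $- \frac{1995}{4} \approx -498.75$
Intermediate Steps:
$u{\left(z \right)} = \frac{71}{8} - \frac{z}{4} + \frac{z^{2}}{8}$ ($u{\left(z \right)} = 8 + \frac{\left(z^{2} - 2 z\right) + 7}{8} = 8 + \frac{7 + z^{2} - 2 z}{8} = 8 + \left(\frac{7}{8} - \frac{z}{4} + \frac{z^{2}}{8}\right) = \frac{71}{8} - \frac{z}{4} + \frac{z^{2}}{8}$)
$2 u{\left(-4 \right)} \left(-21\right) = 2 \left(\frac{71}{8} - -1 + \frac{\left(-4\right)^{2}}{8}\right) \left(-21\right) = 2 \left(\frac{71}{8} + 1 + \frac{1}{8} \cdot 16\right) \left(-21\right) = 2 \left(\frac{71}{8} + 1 + 2\right) \left(-21\right) = 2 \cdot \frac{95}{8} \left(-21\right) = \frac{95}{4} \left(-21\right) = - \frac{1995}{4}$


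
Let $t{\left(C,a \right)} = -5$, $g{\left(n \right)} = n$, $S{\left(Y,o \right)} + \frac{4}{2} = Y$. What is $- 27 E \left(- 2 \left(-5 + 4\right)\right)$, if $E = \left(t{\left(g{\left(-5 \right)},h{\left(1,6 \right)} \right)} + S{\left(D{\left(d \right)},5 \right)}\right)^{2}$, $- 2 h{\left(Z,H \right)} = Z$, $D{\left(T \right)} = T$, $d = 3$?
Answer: $-864$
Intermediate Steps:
$h{\left(Z,H \right)} = - \frac{Z}{2}$
$S{\left(Y,o \right)} = -2 + Y$
$E = 16$ ($E = \left(-5 + \left(-2 + 3\right)\right)^{2} = \left(-5 + 1\right)^{2} = \left(-4\right)^{2} = 16$)
$- 27 E \left(- 2 \left(-5 + 4\right)\right) = \left(-27\right) 16 \left(- 2 \left(-5 + 4\right)\right) = - 432 \left(\left(-2\right) \left(-1\right)\right) = \left(-432\right) 2 = -864$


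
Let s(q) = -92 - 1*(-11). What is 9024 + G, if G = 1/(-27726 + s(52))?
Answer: 250930367/27807 ≈ 9024.0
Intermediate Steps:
s(q) = -81 (s(q) = -92 + 11 = -81)
G = -1/27807 (G = 1/(-27726 - 81) = 1/(-27807) = -1/27807 ≈ -3.5962e-5)
9024 + G = 9024 - 1/27807 = 250930367/27807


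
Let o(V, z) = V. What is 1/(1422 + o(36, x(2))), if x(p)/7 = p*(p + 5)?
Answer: 1/1458 ≈ 0.00068587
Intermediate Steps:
x(p) = 7*p*(5 + p) (x(p) = 7*(p*(p + 5)) = 7*(p*(5 + p)) = 7*p*(5 + p))
1/(1422 + o(36, x(2))) = 1/(1422 + 36) = 1/1458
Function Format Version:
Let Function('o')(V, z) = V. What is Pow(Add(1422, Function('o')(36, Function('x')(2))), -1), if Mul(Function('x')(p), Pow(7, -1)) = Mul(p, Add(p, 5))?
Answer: Rational(1, 1458) ≈ 0.00068587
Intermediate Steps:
Function('x')(p) = Mul(7, p, Add(5, p)) (Function('x')(p) = Mul(7, Mul(p, Add(p, 5))) = Mul(7, Mul(p, Add(5, p))) = Mul(7, p, Add(5, p)))
Pow(Add(1422, Function('o')(36, Function('x')(2))), -1) = Pow(Add(1422, 36), -1) = Pow(1458, -1) = Rational(1, 1458)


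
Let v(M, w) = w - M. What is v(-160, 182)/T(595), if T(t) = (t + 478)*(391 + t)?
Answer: 171/528989 ≈ 0.00032326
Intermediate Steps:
T(t) = (391 + t)*(478 + t) (T(t) = (478 + t)*(391 + t) = (391 + t)*(478 + t))
v(-160, 182)/T(595) = (182 - 1*(-160))/(186898 + 595² + 869*595) = (182 + 160)/(186898 + 354025 + 517055) = 342/1057978 = 342*(1/1057978) = 171/528989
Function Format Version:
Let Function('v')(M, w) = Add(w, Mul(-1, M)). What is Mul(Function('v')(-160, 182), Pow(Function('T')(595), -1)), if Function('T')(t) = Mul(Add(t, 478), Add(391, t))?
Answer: Rational(171, 528989) ≈ 0.00032326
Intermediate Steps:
Function('T')(t) = Mul(Add(391, t), Add(478, t)) (Function('T')(t) = Mul(Add(478, t), Add(391, t)) = Mul(Add(391, t), Add(478, t)))
Mul(Function('v')(-160, 182), Pow(Function('T')(595), -1)) = Mul(Add(182, Mul(-1, -160)), Pow(Add(186898, Pow(595, 2), Mul(869, 595)), -1)) = Mul(Add(182, 160), Pow(Add(186898, 354025, 517055), -1)) = Mul(342, Pow(1057978, -1)) = Mul(342, Rational(1, 1057978)) = Rational(171, 528989)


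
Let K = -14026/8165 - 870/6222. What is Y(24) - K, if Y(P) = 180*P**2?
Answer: 877885175287/8467105 ≈ 1.0368e+5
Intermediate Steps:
K = -15728887/8467105 (K = -14026*1/8165 - 870*1/6222 = -14026/8165 - 145/1037 = -15728887/8467105 ≈ -1.8576)
Y(24) - K = 180*24**2 - 1*(-15728887/8467105) = 180*576 + 15728887/8467105 = 103680 + 15728887/8467105 = 877885175287/8467105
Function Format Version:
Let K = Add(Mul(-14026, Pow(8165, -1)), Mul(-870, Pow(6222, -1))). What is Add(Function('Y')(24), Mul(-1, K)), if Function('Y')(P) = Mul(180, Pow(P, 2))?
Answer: Rational(877885175287, 8467105) ≈ 1.0368e+5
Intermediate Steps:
K = Rational(-15728887, 8467105) (K = Add(Mul(-14026, Rational(1, 8165)), Mul(-870, Rational(1, 6222))) = Add(Rational(-14026, 8165), Rational(-145, 1037)) = Rational(-15728887, 8467105) ≈ -1.8576)
Add(Function('Y')(24), Mul(-1, K)) = Add(Mul(180, Pow(24, 2)), Mul(-1, Rational(-15728887, 8467105))) = Add(Mul(180, 576), Rational(15728887, 8467105)) = Add(103680, Rational(15728887, 8467105)) = Rational(877885175287, 8467105)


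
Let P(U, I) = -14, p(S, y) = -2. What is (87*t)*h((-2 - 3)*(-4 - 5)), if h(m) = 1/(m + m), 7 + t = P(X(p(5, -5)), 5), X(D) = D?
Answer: -203/10 ≈ -20.300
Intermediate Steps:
t = -21 (t = -7 - 14 = -21)
h(m) = 1/(2*m)
(87*t)*h((-2 - 3)*(-4 - 5)) = (87*(-21))*(1/(2*(((-2 - 3)*(-4 - 5))))) = -1827/(2*((-5*(-9)))) = -1827/(2*45) = -1827*1/90 = -203/10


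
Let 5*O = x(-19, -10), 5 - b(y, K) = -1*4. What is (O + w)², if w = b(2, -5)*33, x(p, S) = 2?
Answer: 2211169/25 ≈ 88447.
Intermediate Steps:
b(y, K) = 9 (b(y, K) = 5 - (-1)*4 = 5 - 1*(-4) = 5 + 4 = 9)
O = ⅖ (O = (⅕)*2 = ⅖ ≈ 0.40000)
w = 297 (w = 9*33 = 297)
(O + w)² = (⅖ + 297)² = (1487/5)² = 2211169/25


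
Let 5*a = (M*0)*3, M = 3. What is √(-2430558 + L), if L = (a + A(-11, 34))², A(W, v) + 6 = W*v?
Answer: I*√2286158 ≈ 1512.0*I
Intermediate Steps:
A(W, v) = -6 + W*v
a = 0 (a = ((3*0)*3)/5 = (0*3)/5 = (⅕)*0 = 0)
L = 144400 (L = (0 + (-6 - 11*34))² = (0 + (-6 - 374))² = (0 - 380)² = (-380)² = 144400)
√(-2430558 + L) = √(-2430558 + 144400) = √(-2286158) = I*√2286158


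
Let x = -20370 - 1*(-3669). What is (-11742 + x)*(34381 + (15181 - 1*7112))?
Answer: -1207405350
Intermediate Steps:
x = -16701 (x = -20370 + 3669 = -16701)
(-11742 + x)*(34381 + (15181 - 1*7112)) = (-11742 - 16701)*(34381 + (15181 - 1*7112)) = -28443*(34381 + (15181 - 7112)) = -28443*(34381 + 8069) = -28443*42450 = -1207405350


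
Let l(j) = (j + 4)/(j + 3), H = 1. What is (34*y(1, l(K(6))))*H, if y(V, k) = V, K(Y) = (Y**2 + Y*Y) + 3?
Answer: 34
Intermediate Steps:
K(Y) = 3 + 2*Y**2 (K(Y) = (Y**2 + Y**2) + 3 = 2*Y**2 + 3 = 3 + 2*Y**2)
l(j) = (4 + j)/(3 + j)
(34*y(1, l(K(6))))*H = (34*1)*1 = 34*1 = 34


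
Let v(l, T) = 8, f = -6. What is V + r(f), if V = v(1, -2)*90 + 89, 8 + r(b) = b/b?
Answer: 802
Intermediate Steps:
r(b) = -7 (r(b) = -8 + b/b = -8 + 1 = -7)
V = 809 (V = 8*90 + 89 = 720 + 89 = 809)
V + r(f) = 809 - 7 = 802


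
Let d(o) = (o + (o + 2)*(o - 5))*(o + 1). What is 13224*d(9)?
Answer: 7008720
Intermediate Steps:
d(o) = (1 + o)*(o + (-5 + o)*(2 + o)) (d(o) = (o + (2 + o)*(-5 + o))*(1 + o) = (o + (-5 + o)*(2 + o))*(1 + o) = (1 + o)*(o + (-5 + o)*(2 + o)))
13224*d(9) = 13224*(-10 + 9³ - 1*9² - 12*9) = 13224*(-10 + 729 - 1*81 - 108) = 13224*(-10 + 729 - 81 - 108) = 13224*530 = 7008720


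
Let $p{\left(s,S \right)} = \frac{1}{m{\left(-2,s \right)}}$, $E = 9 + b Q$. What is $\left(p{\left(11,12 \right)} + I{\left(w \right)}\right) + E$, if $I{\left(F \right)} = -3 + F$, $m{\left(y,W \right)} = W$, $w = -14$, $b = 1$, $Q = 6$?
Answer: $- \frac{21}{11} \approx -1.9091$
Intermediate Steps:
$E = 15$ ($E = 9 + 1 \cdot 6 = 9 + 6 = 15$)
$p{\left(s,S \right)} = \frac{1}{s}$
$\left(p{\left(11,12 \right)} + I{\left(w \right)}\right) + E = \left(\frac{1}{11} - 17\right) + 15 = - \frac{186}{11} + 15 = - \frac{21}{11}$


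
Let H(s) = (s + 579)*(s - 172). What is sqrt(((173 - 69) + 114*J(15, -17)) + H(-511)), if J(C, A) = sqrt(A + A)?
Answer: sqrt(-46340 + 114*I*sqrt(34)) ≈ 1.544 + 215.27*I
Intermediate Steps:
H(s) = (-172 + s)*(579 + s) (H(s) = (579 + s)*(-172 + s) = (-172 + s)*(579 + s))
J(C, A) = sqrt(2)*sqrt(A) (J(C, A) = sqrt(2*A) = sqrt(2)*sqrt(A))
sqrt(((173 - 69) + 114*J(15, -17)) + H(-511)) = sqrt(((173 - 69) + 114*(sqrt(2)*sqrt(-17))) + (-99588 + (-511)**2 + 407*(-511))) = sqrt((104 + 114*(sqrt(2)*(I*sqrt(17)))) + (-99588 + 261121 - 207977)) = sqrt((104 + 114*(I*sqrt(34))) - 46444) = sqrt((104 + 114*I*sqrt(34)) - 46444) = sqrt(-46340 + 114*I*sqrt(34))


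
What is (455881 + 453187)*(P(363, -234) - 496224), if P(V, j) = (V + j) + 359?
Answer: -450657734048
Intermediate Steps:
P(V, j) = 359 + V + j
(455881 + 453187)*(P(363, -234) - 496224) = (455881 + 453187)*((359 + 363 - 234) - 496224) = 909068*(488 - 496224) = 909068*(-495736) = -450657734048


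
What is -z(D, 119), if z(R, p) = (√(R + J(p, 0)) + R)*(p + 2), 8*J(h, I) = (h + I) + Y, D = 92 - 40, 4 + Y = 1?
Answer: -6292 - 121*√266/2 ≈ -7278.7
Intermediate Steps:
Y = -3 (Y = -4 + 1 = -3)
D = 52
J(h, I) = -3/8 + I/8 + h/8 (J(h, I) = ((h + I) - 3)/8 = ((I + h) - 3)/8 = (-3 + I + h)/8 = -3/8 + I/8 + h/8)
z(R, p) = (2 + p)*(R + √(-3/8 + R + p/8)) (z(R, p) = (√(R + (-3/8 + (⅛)*0 + p/8)) + R)*(p + 2) = (√(R + (-3/8 + 0 + p/8)) + R)*(2 + p) = (√(R + (-3/8 + p/8)) + R)*(2 + p) = (√(-3/8 + R + p/8) + R)*(2 + p) = (R + √(-3/8 + R + p/8))*(2 + p) = (2 + p)*(R + √(-3/8 + R + p/8)))
-z(D, 119) = -(√(-6 + 2*119 + 16*52)/2 + 2*52 + 52*119 + (¼)*119*√(-6 + 2*119 + 16*52)) = -(√(-6 + 238 + 832)/2 + 104 + 6188 + (¼)*119*√(-6 + 238 + 832)) = -(√1064/2 + 104 + 6188 + (¼)*119*√1064) = -((2*√266)/2 + 104 + 6188 + (¼)*119*(2*√266)) = -(√266 + 104 + 6188 + 119*√266/2) = -(6292 + 121*√266/2) = -6292 - 121*√266/2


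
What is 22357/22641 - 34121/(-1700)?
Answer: 810540461/38489700 ≈ 21.059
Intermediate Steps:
22357/22641 - 34121/(-1700) = 22357*(1/22641) - 34121*(-1/1700) = 22357/22641 + 34121/1700 = 810540461/38489700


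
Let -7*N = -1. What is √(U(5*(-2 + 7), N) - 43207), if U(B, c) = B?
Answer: 3*I*√4798 ≈ 207.8*I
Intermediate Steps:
N = ⅐ (N = -⅐*(-1) = ⅐ ≈ 0.14286)
√(U(5*(-2 + 7), N) - 43207) = √(5*(-2 + 7) - 43207) = √(5*5 - 43207) = √(25 - 43207) = √(-43182) = 3*I*√4798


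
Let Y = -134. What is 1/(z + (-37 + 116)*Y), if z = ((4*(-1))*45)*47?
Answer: -1/19046 ≈ -5.2504e-5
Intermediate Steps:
z = -8460 (z = -4*45*47 = -180*47 = -8460)
1/(z + (-37 + 116)*Y) = 1/(-8460 + (-37 + 116)*(-134)) = 1/(-8460 + 79*(-134)) = 1/(-8460 - 10586) = 1/(-19046) = -1/19046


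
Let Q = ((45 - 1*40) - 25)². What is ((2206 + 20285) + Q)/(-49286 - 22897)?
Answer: -22891/72183 ≈ -0.31712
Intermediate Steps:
Q = 400 (Q = ((45 - 40) - 25)² = (5 - 25)² = (-20)² = 400)
((2206 + 20285) + Q)/(-49286 - 22897) = ((2206 + 20285) + 400)/(-49286 - 22897) = (22491 + 400)/(-72183) = 22891*(-1/72183) = -22891/72183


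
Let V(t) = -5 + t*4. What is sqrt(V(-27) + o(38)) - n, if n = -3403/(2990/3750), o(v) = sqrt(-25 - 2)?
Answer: 1276125/299 + sqrt(-113 + 3*I*sqrt(3)) ≈ 4268.2 + 10.633*I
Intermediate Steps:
o(v) = 3*I*sqrt(3) (o(v) = sqrt(-27) = 3*I*sqrt(3))
V(t) = -5 + 4*t
n = -1276125/299 (n = -3403/(2990*(1/3750)) = -3403/299/375 = -3403*375/299 = -1276125/299 ≈ -4268.0)
sqrt(V(-27) + o(38)) - n = sqrt((-5 + 4*(-27)) + 3*I*sqrt(3)) - 1*(-1276125/299) = sqrt((-5 - 108) + 3*I*sqrt(3)) + 1276125/299 = sqrt(-113 + 3*I*sqrt(3)) + 1276125/299 = 1276125/299 + sqrt(-113 + 3*I*sqrt(3))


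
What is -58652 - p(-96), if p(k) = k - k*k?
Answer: -49340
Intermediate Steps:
p(k) = k - k²
-58652 - p(-96) = -58652 - (-96)*(1 - 1*(-96)) = -58652 - (-96)*(1 + 96) = -58652 - (-96)*97 = -58652 - 1*(-9312) = -58652 + 9312 = -49340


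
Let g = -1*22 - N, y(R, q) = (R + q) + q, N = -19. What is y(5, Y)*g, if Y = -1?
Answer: -9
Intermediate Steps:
y(R, q) = R + 2*q
g = -3 (g = -1*22 - 1*(-19) = -22 + 19 = -3)
y(5, Y)*g = (5 + 2*(-1))*(-3) = (5 - 2)*(-3) = 3*(-3) = -9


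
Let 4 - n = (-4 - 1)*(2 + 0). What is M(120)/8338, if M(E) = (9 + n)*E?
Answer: 1380/4169 ≈ 0.33101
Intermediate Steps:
n = 14 (n = 4 - (-4 - 1)*(2 + 0) = 4 - (-5)*2 = 4 - 1*(-10) = 4 + 10 = 14)
M(E) = 23*E (M(E) = (9 + 14)*E = 23*E)
M(120)/8338 = (23*120)/8338 = 2760*(1/8338) = 1380/4169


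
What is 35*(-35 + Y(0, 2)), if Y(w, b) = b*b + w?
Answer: -1085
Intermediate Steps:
Y(w, b) = w + b² (Y(w, b) = b² + w = w + b²)
35*(-35 + Y(0, 2)) = 35*(-35 + (0 + 2²)) = 35*(-35 + (0 + 4)) = 35*(-35 + 4) = 35*(-31) = -1085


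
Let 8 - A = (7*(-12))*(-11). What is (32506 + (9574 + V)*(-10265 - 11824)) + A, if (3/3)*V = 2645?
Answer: -269873901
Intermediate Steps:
V = 2645
A = -916 (A = 8 - 7*(-12)*(-11) = 8 - (-84)*(-11) = 8 - 1*924 = 8 - 924 = -916)
(32506 + (9574 + V)*(-10265 - 11824)) + A = (32506 + (9574 + 2645)*(-10265 - 11824)) - 916 = (32506 + 12219*(-22089)) - 916 = (32506 - 269905491) - 916 = -269872985 - 916 = -269873901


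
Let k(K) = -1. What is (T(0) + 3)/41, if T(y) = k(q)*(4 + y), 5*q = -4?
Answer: -1/41 ≈ -0.024390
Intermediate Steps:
q = -⅘ (q = (⅕)*(-4) = -⅘ ≈ -0.80000)
T(y) = -4 - y (T(y) = -(4 + y) = -4 - y)
(T(0) + 3)/41 = ((-4 - 1*0) + 3)/41 = ((-4 + 0) + 3)/41 = (-4 + 3)/41 = (1/41)*(-1) = -1/41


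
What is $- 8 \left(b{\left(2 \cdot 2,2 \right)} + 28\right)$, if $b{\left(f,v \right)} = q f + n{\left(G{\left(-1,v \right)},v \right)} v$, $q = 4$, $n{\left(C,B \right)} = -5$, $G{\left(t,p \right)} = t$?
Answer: $-272$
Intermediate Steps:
$b{\left(f,v \right)} = - 5 v + 4 f$ ($b{\left(f,v \right)} = 4 f - 5 v = - 5 v + 4 f$)
$- 8 \left(b{\left(2 \cdot 2,2 \right)} + 28\right) = - 8 \left(\left(\left(-5\right) 2 + 4 \cdot 2 \cdot 2\right) + 28\right) = - 8 \left(\left(-10 + 4 \cdot 4\right) + 28\right) = - 8 \left(\left(-10 + 16\right) + 28\right) = - 8 \left(6 + 28\right) = \left(-8\right) 34 = -272$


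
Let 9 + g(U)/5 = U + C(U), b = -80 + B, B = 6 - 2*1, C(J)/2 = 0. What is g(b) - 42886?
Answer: -43311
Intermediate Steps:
C(J) = 0 (C(J) = 2*0 = 0)
B = 4 (B = 6 - 2 = 4)
b = -76 (b = -80 + 4 = -76)
g(U) = -45 + 5*U (g(U) = -45 + 5*(U + 0) = -45 + 5*U)
g(b) - 42886 = (-45 + 5*(-76)) - 42886 = (-45 - 380) - 42886 = -425 - 42886 = -43311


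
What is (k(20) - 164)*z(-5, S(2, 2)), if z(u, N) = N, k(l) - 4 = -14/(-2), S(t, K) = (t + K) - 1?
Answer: -459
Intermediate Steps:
S(t, K) = -1 + K + t (S(t, K) = (K + t) - 1 = -1 + K + t)
k(l) = 11 (k(l) = 4 - 14/(-2) = 4 - 14*(-½) = 4 + 7 = 11)
(k(20) - 164)*z(-5, S(2, 2)) = (11 - 164)*(-1 + 2 + 2) = -153*3 = -459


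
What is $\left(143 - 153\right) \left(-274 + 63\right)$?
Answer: $2110$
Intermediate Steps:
$\left(143 - 153\right) \left(-274 + 63\right) = \left(-10\right) \left(-211\right) = 2110$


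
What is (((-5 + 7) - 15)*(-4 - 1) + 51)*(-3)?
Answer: -348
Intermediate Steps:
(((-5 + 7) - 15)*(-4 - 1) + 51)*(-3) = ((2 - 15)*(-5) + 51)*(-3) = (-13*(-5) + 51)*(-3) = (65 + 51)*(-3) = 116*(-3) = -348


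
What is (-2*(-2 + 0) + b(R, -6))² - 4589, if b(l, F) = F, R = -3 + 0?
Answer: -4585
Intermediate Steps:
R = -3
(-2*(-2 + 0) + b(R, -6))² - 4589 = (-2*(-2 + 0) - 6)² - 4589 = (-2*(-2) - 6)² - 4589 = (4 - 6)² - 4589 = (-2)² - 4589 = 4 - 4589 = -4585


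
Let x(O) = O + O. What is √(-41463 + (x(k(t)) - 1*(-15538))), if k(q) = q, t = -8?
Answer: I*√25941 ≈ 161.06*I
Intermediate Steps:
x(O) = 2*O
√(-41463 + (x(k(t)) - 1*(-15538))) = √(-41463 + (2*(-8) - 1*(-15538))) = √(-41463 + (-16 + 15538)) = √(-41463 + 15522) = √(-25941) = I*√25941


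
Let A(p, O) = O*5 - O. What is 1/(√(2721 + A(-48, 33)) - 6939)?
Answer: -771/5349652 - √317/16048956 ≈ -0.00014523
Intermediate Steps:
A(p, O) = 4*O (A(p, O) = 5*O - O = 4*O)
1/(√(2721 + A(-48, 33)) - 6939) = 1/(√(2721 + 4*33) - 6939) = 1/(√(2721 + 132) - 6939) = 1/(√2853 - 6939) = 1/(3*√317 - 6939) = 1/(-6939 + 3*√317)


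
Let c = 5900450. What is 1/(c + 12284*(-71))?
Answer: 1/5028286 ≈ 1.9887e-7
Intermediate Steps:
1/(c + 12284*(-71)) = 1/(5900450 + 12284*(-71)) = 1/(5900450 - 872164) = 1/5028286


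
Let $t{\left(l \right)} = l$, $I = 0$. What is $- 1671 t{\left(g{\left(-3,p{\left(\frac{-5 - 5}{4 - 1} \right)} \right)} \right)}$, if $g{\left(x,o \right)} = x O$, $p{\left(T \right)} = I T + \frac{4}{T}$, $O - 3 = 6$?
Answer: $45117$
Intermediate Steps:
$O = 9$ ($O = 3 + 6 = 9$)
$p{\left(T \right)} = \frac{4}{T}$ ($p{\left(T \right)} = 0 T + \frac{4}{T} = 0 + \frac{4}{T} = \frac{4}{T}$)
$g{\left(x,o \right)} = 9 x$ ($g{\left(x,o \right)} = x 9 = 9 x$)
$- 1671 t{\left(g{\left(-3,p{\left(\frac{-5 - 5}{4 - 1} \right)} \right)} \right)} = - 1671 \cdot 9 \left(-3\right) = \left(-1671\right) \left(-27\right) = 45117$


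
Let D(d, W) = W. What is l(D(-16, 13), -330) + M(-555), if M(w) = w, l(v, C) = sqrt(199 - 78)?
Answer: -544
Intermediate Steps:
l(v, C) = 11 (l(v, C) = sqrt(121) = 11)
l(D(-16, 13), -330) + M(-555) = 11 - 555 = -544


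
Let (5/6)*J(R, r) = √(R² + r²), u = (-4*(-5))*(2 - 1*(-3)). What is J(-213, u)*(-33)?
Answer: -198*√55369/5 ≈ -9318.1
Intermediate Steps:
u = 100 (u = 20*(2 + 3) = 20*5 = 100)
J(R, r) = 6*√(R² + r²)/5
J(-213, u)*(-33) = (6*√((-213)² + 100²)/5)*(-33) = (6*√(45369 + 10000)/5)*(-33) = (6*√55369/5)*(-33) = -198*√55369/5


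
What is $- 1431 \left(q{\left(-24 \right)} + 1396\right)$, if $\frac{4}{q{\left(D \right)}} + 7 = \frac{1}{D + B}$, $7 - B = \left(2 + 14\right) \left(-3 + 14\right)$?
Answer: $- \frac{674938305}{338} \approx -1.9969 \cdot 10^{6}$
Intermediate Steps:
$B = -169$ ($B = 7 - \left(2 + 14\right) \left(-3 + 14\right) = 7 - 16 \cdot 11 = 7 - 176 = -169$)
$q{\left(D \right)} = \frac{4}{-7 + \frac{1}{-169 + D}}$ ($q{\left(D \right)} = \frac{4}{-7 + \frac{1}{D - 169}} = \frac{4}{-7 + \frac{1}{-169 + D}}$)
$- 1431 \left(q{\left(-24 \right)} + 1396\right) = - 1431 \left(\frac{4 \left(169 - -24\right)}{-1184 + 7 \left(-24\right)} + 1396\right) = - 1431 \left(\frac{4 \left(169 + 24\right)}{-1184 - 168} + 1396\right) = - 1431 \left(4 \frac{1}{-1352} \cdot 193 + 1396\right) = - 1431 \left(4 \left(- \frac{1}{1352}\right) 193 + 1396\right) = - 1431 \left(- \frac{193}{338} + 1396\right) = \left(-1431\right) \frac{471655}{338} = - \frac{674938305}{338}$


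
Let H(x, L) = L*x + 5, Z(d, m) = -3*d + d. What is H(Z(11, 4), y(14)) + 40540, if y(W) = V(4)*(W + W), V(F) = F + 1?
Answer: 37465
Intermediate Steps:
Z(d, m) = -2*d
V(F) = 1 + F
y(W) = 10*W (y(W) = (1 + 4)*(W + W) = 5*(2*W) = 10*W)
H(x, L) = 5 + L*x
H(Z(11, 4), y(14)) + 40540 = (5 + (10*14)*(-2*11)) + 40540 = (5 + 140*(-22)) + 40540 = (5 - 3080) + 40540 = -3075 + 40540 = 37465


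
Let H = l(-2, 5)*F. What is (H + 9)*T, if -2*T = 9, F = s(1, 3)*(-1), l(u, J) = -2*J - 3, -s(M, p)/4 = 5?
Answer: 2259/2 ≈ 1129.5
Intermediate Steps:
s(M, p) = -20 (s(M, p) = -4*5 = -20)
l(u, J) = -3 - 2*J
F = 20 (F = -20*(-1) = 20)
H = -260 (H = (-3 - 2*5)*20 = (-3 - 10)*20 = -13*20 = -260)
T = -9/2 (T = -½*9 = -9/2 ≈ -4.5000)
(H + 9)*T = (-260 + 9)*(-9/2) = -251*(-9/2) = 2259/2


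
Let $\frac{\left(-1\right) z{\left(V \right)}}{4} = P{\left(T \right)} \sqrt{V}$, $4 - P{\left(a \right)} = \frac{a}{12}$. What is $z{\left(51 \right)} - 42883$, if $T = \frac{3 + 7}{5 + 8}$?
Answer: $-42883 - \frac{614 \sqrt{51}}{39} \approx -42995.0$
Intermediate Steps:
$T = \frac{10}{13} \approx 0.76923$
$P{\left(a \right)} = 4 - \frac{a}{12}$
$z{\left(V \right)} = - \frac{614 \sqrt{V}}{39}$ ($z{\left(V \right)} = - 4 \left(4 - \frac{5}{78}\right) \sqrt{V} = - 4 \frac{307 \sqrt{V}}{78} = - \frac{614 \sqrt{V}}{39}$)
$z{\left(51 \right)} - 42883 = - \frac{614 \sqrt{51}}{39} - 42883 = -42883 - \frac{614 \sqrt{51}}{39}$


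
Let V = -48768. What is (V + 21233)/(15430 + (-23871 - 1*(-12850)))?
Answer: -27535/4409 ≈ -6.2452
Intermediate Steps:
(V + 21233)/(15430 + (-23871 - 1*(-12850))) = (-48768 + 21233)/(15430 + (-23871 - 1*(-12850))) = -27535/(15430 + (-23871 + 12850)) = -27535/(15430 - 11021) = -27535/4409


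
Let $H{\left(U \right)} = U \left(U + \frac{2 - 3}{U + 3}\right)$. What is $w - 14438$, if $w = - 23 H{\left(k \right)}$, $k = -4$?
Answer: $-14714$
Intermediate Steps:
$H{\left(U \right)} = U \left(U - \frac{1}{3 + U}\right)$
$w = -276$ ($w = - 23 \left(- \frac{4 \left(-1 + \left(-4\right)^{2} + 3 \left(-4\right)\right)}{3 - 4}\right) = - 23 \left(- \frac{4 \left(-1 + 16 - 12\right)}{-1}\right) = - 23 \left(\left(-4\right) \left(-1\right) 3\right) = \left(-23\right) 12 = -276$)
$w - 14438 = -276 - 14438 = -14714$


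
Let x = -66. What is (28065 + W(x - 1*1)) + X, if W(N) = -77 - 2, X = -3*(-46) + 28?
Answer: 28152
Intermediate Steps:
X = 166 (X = 138 + 28 = 166)
W(N) = -79
(28065 + W(x - 1*1)) + X = (28065 - 79) + 166 = 27986 + 166 = 28152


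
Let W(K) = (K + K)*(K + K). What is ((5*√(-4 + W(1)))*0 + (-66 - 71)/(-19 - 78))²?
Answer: 18769/9409 ≈ 1.9948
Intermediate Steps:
W(K) = 4*K² (W(K) = (2*K)*(2*K) = 4*K²)
((5*√(-4 + W(1)))*0 + (-66 - 71)/(-19 - 78))² = ((5*√(-4 + 4*1²))*0 + (-66 - 71)/(-19 - 78))² = ((5*√(-4 + 4*1))*0 - 137/(-97))² = ((5*√(-4 + 4))*0 - 137*(-1/97))² = ((5*√0)*0 + 137/97)² = ((5*0)*0 + 137/97)² = (0*0 + 137/97)² = (0 + 137/97)² = (137/97)² = 18769/9409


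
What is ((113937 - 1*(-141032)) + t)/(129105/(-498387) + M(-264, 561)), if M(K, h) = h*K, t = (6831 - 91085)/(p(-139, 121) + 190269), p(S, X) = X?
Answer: -1344079512284604/780739014424315 ≈ -1.7215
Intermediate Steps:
t = -42127/95195 (t = (6831 - 91085)/(121 + 190269) = -84254/190390 = -84254*1/190390 = -42127/95195 ≈ -0.44253)
M(K, h) = K*h
((113937 - 1*(-141032)) + t)/(129105/(-498387) + M(-264, 561)) = ((113937 - 1*(-141032)) - 42127/95195)/(129105/(-498387) - 264*561) = ((113937 + 141032) - 42127/95195)/(129105*(-1/498387) - 148104) = (254969 - 42127/95195)/(-43035/166129 - 148104) = 24271731828/(95195*(-24604412451/166129)) = (24271731828/95195)*(-166129/24604412451) = -1344079512284604/780739014424315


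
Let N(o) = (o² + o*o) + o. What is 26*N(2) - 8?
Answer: 252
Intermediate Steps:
N(o) = o + 2*o² (N(o) = (o² + o²) + o = 2*o² + o = o + 2*o²)
26*N(2) - 8 = 26*(2*(1 + 2*2)) - 8 = 26*(2*(1 + 4)) - 8 = 26*(2*5) - 8 = 26*10 - 8 = 260 - 8 = 252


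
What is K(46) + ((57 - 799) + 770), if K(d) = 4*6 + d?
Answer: 98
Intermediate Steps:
K(d) = 24 + d
K(46) + ((57 - 799) + 770) = (24 + 46) + ((57 - 799) + 770) = 70 + (-742 + 770) = 70 + 28 = 98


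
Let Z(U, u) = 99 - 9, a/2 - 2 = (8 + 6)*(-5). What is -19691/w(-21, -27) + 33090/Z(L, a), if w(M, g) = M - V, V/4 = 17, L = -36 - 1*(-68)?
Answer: 157240/267 ≈ 588.91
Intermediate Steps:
L = 32 (L = -36 + 68 = 32)
V = 68 (V = 4*17 = 68)
a = -136 (a = 4 + 2*((8 + 6)*(-5)) = 4 + 2*(14*(-5)) = 4 + 2*(-70) = 4 - 140 = -136)
Z(U, u) = 90
w(M, g) = -68 + M (w(M, g) = M - 1*68 = M - 68 = -68 + M)
-19691/w(-21, -27) + 33090/Z(L, a) = -19691/(-68 - 21) + 33090/90 = -19691/(-89) + 33090*(1/90) = -19691*(-1/89) + 1103/3 = 19691/89 + 1103/3 = 157240/267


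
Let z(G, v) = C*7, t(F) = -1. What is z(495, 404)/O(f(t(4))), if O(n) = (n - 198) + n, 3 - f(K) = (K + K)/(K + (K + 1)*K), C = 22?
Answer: -11/14 ≈ -0.78571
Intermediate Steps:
z(G, v) = 154 (z(G, v) = 22*7 = 154)
f(K) = 3 - 2*K/(K + K*(1 + K)) (f(K) = 3 - (K + K)/(K + (K + 1)*K) = 3 - 2*K/(K + (1 + K)*K) = 3 - 2*K/(K + K*(1 + K)))
O(n) = -198 + 2*n (O(n) = (-198 + n) + n = -198 + 2*n)
z(495, 404)/O(f(t(4))) = 154/(-198 + 2*((4 + 3*(-1))/(2 - 1))) = 154/(-198 + 2*((4 - 3)/1)) = 154/(-198 + 2*(1*1)) = 154/(-198 + 2*1) = 154/(-198 + 2) = 154/(-196) = 154*(-1/196) = -11/14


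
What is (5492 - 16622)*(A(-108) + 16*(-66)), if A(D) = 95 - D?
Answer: 9493890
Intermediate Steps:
(5492 - 16622)*(A(-108) + 16*(-66)) = (5492 - 16622)*((95 - 1*(-108)) + 16*(-66)) = -11130*((95 + 108) - 1056) = -11130*(203 - 1056) = -11130*(-853) = 9493890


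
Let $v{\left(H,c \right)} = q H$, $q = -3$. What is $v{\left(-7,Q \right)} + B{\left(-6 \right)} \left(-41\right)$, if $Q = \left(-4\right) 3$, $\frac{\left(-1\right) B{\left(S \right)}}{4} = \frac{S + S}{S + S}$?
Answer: $185$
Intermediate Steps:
$B{\left(S \right)} = -4$ ($B{\left(S \right)} = - 4 \frac{S + S}{S + S} = - 4 \frac{2 S}{2 S} = - 4 \cdot 2 S \frac{1}{2 S} = \left(-4\right) 1 = -4$)
$Q = -12$
$v{\left(H,c \right)} = - 3 H$
$v{\left(-7,Q \right)} + B{\left(-6 \right)} \left(-41\right) = \left(-3\right) \left(-7\right) - -164 = 21 + 164 = 185$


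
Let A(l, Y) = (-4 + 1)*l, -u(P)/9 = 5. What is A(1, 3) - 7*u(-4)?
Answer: 312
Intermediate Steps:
u(P) = -45 (u(P) = -9*5 = -45)
A(l, Y) = -3*l
A(1, 3) - 7*u(-4) = -3*1 - 7*(-45) = -3 + 315 = 312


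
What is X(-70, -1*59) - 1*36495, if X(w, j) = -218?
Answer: -36713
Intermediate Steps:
X(-70, -1*59) - 1*36495 = -218 - 1*36495 = -218 - 36495 = -36713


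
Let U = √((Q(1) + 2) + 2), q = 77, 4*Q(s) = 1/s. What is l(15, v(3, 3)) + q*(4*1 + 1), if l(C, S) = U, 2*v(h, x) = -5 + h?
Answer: 385 + √17/2 ≈ 387.06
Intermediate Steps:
Q(s) = 1/(4*s)
v(h, x) = -5/2 + h/2 (v(h, x) = (-5 + h)/2 = -5/2 + h/2)
U = √17/2 (U = √(((¼)/1 + 2) + 2) = √(((¼)*1 + 2) + 2) = √((¼ + 2) + 2) = √(9/4 + 2) = √(17/4) = √17/2 ≈ 2.0616)
l(C, S) = √17/2
l(15, v(3, 3)) + q*(4*1 + 1) = √17/2 + 77*(4*1 + 1) = √17/2 + 77*(4 + 1) = √17/2 + 77*5 = √17/2 + 385 = 385 + √17/2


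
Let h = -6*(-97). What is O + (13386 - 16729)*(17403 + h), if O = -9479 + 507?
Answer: -60132827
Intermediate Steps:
h = 582
O = -8972
O + (13386 - 16729)*(17403 + h) = -8972 + (13386 - 16729)*(17403 + 582) = -8972 - 3343*17985 = -8972 - 60123855 = -60132827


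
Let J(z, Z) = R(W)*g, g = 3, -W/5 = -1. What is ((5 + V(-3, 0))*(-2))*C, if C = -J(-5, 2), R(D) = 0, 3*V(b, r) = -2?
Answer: 0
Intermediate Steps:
W = 5 (W = -5*(-1) = 5)
V(b, r) = -⅔ (V(b, r) = (⅓)*(-2) = -⅔)
J(z, Z) = 0 (J(z, Z) = 0*3 = 0)
C = 0 (C = -1*0 = 0)
((5 + V(-3, 0))*(-2))*C = ((5 - ⅔)*(-2))*0 = ((13/3)*(-2))*0 = -26/3*0 = 0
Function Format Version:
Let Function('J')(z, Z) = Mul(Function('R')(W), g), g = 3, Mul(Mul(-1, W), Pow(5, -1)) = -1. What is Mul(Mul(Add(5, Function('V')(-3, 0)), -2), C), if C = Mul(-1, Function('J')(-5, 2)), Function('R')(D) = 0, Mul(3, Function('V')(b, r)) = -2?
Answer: 0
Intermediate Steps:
W = 5 (W = Mul(-5, -1) = 5)
Function('V')(b, r) = Rational(-2, 3) (Function('V')(b, r) = Mul(Rational(1, 3), -2) = Rational(-2, 3))
Function('J')(z, Z) = 0 (Function('J')(z, Z) = Mul(0, 3) = 0)
C = 0 (C = Mul(-1, 0) = 0)
Mul(Mul(Add(5, Function('V')(-3, 0)), -2), C) = Mul(Mul(Add(5, Rational(-2, 3)), -2), 0) = Mul(Mul(Rational(13, 3), -2), 0) = Mul(Rational(-26, 3), 0) = 0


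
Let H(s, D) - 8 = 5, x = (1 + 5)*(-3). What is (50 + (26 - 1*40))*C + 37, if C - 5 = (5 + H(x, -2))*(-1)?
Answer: -431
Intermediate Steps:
x = -18 (x = 6*(-3) = -18)
H(s, D) = 13 (H(s, D) = 8 + 5 = 13)
C = -13 (C = 5 + (5 + 13)*(-1) = 5 + 18*(-1) = 5 - 18 = -13)
(50 + (26 - 1*40))*C + 37 = (50 + (26 - 1*40))*(-13) + 37 = (50 + (26 - 40))*(-13) + 37 = (50 - 14)*(-13) + 37 = 36*(-13) + 37 = -468 + 37 = -431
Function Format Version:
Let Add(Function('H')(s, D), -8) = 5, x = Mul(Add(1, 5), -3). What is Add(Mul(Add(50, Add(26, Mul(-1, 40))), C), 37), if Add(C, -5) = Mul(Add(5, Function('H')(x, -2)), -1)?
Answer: -431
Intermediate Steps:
x = -18 (x = Mul(6, -3) = -18)
Function('H')(s, D) = 13 (Function('H')(s, D) = Add(8, 5) = 13)
C = -13 (C = Add(5, Mul(Add(5, 13), -1)) = Add(5, Mul(18, -1)) = Add(5, -18) = -13)
Add(Mul(Add(50, Add(26, Mul(-1, 40))), C), 37) = Add(Mul(Add(50, Add(26, Mul(-1, 40))), -13), 37) = Add(Mul(Add(50, Add(26, -40)), -13), 37) = Add(Mul(Add(50, -14), -13), 37) = Add(Mul(36, -13), 37) = Add(-468, 37) = -431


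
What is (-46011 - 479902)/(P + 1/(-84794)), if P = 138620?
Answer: -44594266922/11754144279 ≈ -3.7939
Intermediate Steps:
(-46011 - 479902)/(P + 1/(-84794)) = (-46011 - 479902)/(138620 + 1/(-84794)) = -525913/(138620 - 1/84794) = -525913/11754144279/84794 = -525913*84794/11754144279 = -44594266922/11754144279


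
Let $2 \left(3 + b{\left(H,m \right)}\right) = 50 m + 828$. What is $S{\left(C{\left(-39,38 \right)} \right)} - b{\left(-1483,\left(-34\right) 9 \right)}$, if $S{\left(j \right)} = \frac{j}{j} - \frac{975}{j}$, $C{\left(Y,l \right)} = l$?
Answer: $\frac{274145}{38} \approx 7214.3$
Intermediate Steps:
$b{\left(H,m \right)} = 411 + 25 m$ ($b{\left(H,m \right)} = -3 + \frac{50 m + 828}{2} = -3 + \frac{828 + 50 m}{2} = -3 + \left(414 + 25 m\right) = 411 + 25 m$)
$S{\left(j \right)} = 1 - \frac{975}{j}$
$S{\left(C{\left(-39,38 \right)} \right)} - b{\left(-1483,\left(-34\right) 9 \right)} = \frac{-975 + 38}{38} - \left(411 + 25 \left(\left(-34\right) 9\right)\right) = \frac{1}{38} \left(-937\right) - \left(411 + 25 \left(-306\right)\right) = - \frac{937}{38} - \left(411 - 7650\right) = - \frac{937}{38} - -7239 = - \frac{937}{38} + 7239 = \frac{274145}{38}$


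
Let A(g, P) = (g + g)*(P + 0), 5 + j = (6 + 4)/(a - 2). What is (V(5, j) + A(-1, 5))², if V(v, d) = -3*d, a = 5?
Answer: 25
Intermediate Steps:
j = -5/3 (j = -5 + (6 + 4)/(5 - 2) = -5 + 10/3 = -5/3 ≈ -1.6667)
A(g, P) = 2*P*g (A(g, P) = (2*g)*P = 2*P*g)
(V(5, j) + A(-1, 5))² = (-3*(-5/3) + 2*5*(-1))² = (5 - 10)² = (-5)² = 25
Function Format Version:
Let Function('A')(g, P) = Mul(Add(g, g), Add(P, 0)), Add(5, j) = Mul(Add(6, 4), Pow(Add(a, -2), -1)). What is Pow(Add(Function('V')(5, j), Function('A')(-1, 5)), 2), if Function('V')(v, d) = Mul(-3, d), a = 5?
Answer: 25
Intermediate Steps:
j = Rational(-5, 3) (j = Add(-5, Mul(Add(6, 4), Pow(Add(5, -2), -1))) = Add(-5, Mul(10, Pow(3, -1))) = Add(-5, Mul(10, Rational(1, 3))) = Add(-5, Rational(10, 3)) = Rational(-5, 3) ≈ -1.6667)
Function('A')(g, P) = Mul(2, P, g) (Function('A')(g, P) = Mul(Mul(2, g), P) = Mul(2, P, g))
Pow(Add(Function('V')(5, j), Function('A')(-1, 5)), 2) = Pow(Add(Mul(-3, Rational(-5, 3)), Mul(2, 5, -1)), 2) = Pow(Add(5, -10), 2) = Pow(-5, 2) = 25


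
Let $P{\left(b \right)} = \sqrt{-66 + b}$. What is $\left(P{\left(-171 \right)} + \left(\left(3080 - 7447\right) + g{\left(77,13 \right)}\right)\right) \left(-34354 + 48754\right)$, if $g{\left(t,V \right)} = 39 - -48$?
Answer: $-61632000 + 14400 i \sqrt{237} \approx -6.1632 \cdot 10^{7} + 2.2169 \cdot 10^{5} i$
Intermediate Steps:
$g{\left(t,V \right)} = 87$ ($g{\left(t,V \right)} = 39 + 48 = 87$)
$\left(P{\left(-171 \right)} + \left(\left(3080 - 7447\right) + g{\left(77,13 \right)}\right)\right) \left(-34354 + 48754\right) = \left(\sqrt{-66 - 171} + \left(\left(3080 - 7447\right) + 87\right)\right) \left(-34354 + 48754\right) = \left(\sqrt{-237} + \left(-4367 + 87\right)\right) 14400 = \left(i \sqrt{237} - 4280\right) 14400 = \left(-4280 + i \sqrt{237}\right) 14400 = -61632000 + 14400 i \sqrt{237}$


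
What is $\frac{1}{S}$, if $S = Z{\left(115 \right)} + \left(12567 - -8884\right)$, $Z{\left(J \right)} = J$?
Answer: $\frac{1}{21566} \approx 4.6369 \cdot 10^{-5}$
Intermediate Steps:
$S = 21566$ ($S = 115 + \left(12567 - -8884\right) = 115 + \left(12567 + 8884\right) = 115 + 21451 = 21566$)
$\frac{1}{S} = \frac{1}{21566}$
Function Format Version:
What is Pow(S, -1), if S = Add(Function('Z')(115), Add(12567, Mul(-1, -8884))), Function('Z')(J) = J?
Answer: Rational(1, 21566) ≈ 4.6369e-5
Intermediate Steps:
S = 21566 (S = Add(115, Add(12567, Mul(-1, -8884))) = Add(115, Add(12567, 8884)) = Add(115, 21451) = 21566)
Pow(S, -1) = Pow(21566, -1) = Rational(1, 21566)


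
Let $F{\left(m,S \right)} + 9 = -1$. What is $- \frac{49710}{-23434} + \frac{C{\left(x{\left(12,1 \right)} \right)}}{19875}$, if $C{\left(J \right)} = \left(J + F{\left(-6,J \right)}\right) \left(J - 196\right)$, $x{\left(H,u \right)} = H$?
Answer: $\frac{489681269}{232875375} \approx 2.1028$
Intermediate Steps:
$F{\left(m,S \right)} = -10$ ($F{\left(m,S \right)} = -9 - 1 = -10$)
$C{\left(J \right)} = \left(-196 + J\right) \left(-10 + J\right)$ ($C{\left(J \right)} = \left(J - 10\right) \left(J - 196\right) = \left(-10 + J\right) \left(-196 + J\right) = \left(-196 + J\right) \left(-10 + J\right)$)
$- \frac{49710}{-23434} + \frac{C{\left(x{\left(12,1 \right)} \right)}}{19875} = - \frac{49710}{-23434} + \frac{1960 + 12^{2} - 2472}{19875} = \left(-49710\right) \left(- \frac{1}{23434}\right) + \left(1960 + 144 - 2472\right) \frac{1}{19875} = \frac{24855}{11717} - \frac{368}{19875} = \frac{489681269}{232875375}$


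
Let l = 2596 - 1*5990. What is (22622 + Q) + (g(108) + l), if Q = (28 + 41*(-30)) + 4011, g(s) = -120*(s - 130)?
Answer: 24677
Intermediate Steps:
l = -3394 (l = 2596 - 5990 = -3394)
g(s) = 15600 - 120*s (g(s) = -120*(-130 + s) = 15600 - 120*s)
Q = 2809 (Q = (28 - 1230) + 4011 = -1202 + 4011 = 2809)
(22622 + Q) + (g(108) + l) = (22622 + 2809) + ((15600 - 120*108) - 3394) = 25431 + ((15600 - 12960) - 3394) = 25431 + (2640 - 3394) = 25431 - 754 = 24677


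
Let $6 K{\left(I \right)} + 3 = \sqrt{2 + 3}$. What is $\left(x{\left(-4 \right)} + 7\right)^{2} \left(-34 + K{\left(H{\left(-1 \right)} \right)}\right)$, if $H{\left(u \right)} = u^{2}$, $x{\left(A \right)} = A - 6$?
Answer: $- \frac{621}{2} + \frac{3 \sqrt{5}}{2} \approx -307.15$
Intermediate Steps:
$x{\left(A \right)} = -6 + A$ ($x{\left(A \right)} = A - 6 = -6 + A$)
$K{\left(I \right)} = - \frac{1}{2} + \frac{\sqrt{5}}{6}$ ($K{\left(I \right)} = - \frac{1}{2} + \frac{\sqrt{2 + 3}}{6} = - \frac{1}{2} + \frac{\sqrt{5}}{6}$)
$\left(x{\left(-4 \right)} + 7\right)^{2} \left(-34 + K{\left(H{\left(-1 \right)} \right)}\right) = \left(\left(-6 - 4\right) + 7\right)^{2} \left(-34 - \left(\frac{1}{2} - \frac{\sqrt{5}}{6}\right)\right) = \left(-10 + 7\right)^{2} \left(- \frac{69}{2} + \frac{\sqrt{5}}{6}\right) = \left(-3\right)^{2} \left(- \frac{69}{2} + \frac{\sqrt{5}}{6}\right) = 9 \left(- \frac{69}{2} + \frac{\sqrt{5}}{6}\right) = - \frac{621}{2} + \frac{3 \sqrt{5}}{2}$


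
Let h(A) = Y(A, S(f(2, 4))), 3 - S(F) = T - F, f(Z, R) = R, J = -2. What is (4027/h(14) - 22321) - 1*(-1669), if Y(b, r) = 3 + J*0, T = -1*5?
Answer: -57929/3 ≈ -19310.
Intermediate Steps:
T = -5
S(F) = 8 + F (S(F) = 3 - (-5 - F) = 3 + (5 + F) = 8 + F)
Y(b, r) = 3 (Y(b, r) = 3 - 2*0 = 3 + 0 = 3)
h(A) = 3
(4027/h(14) - 22321) - 1*(-1669) = (4027/3 - 22321) - 1*(-1669) = (4027*(1/3) - 22321) + 1669 = (4027/3 - 22321) + 1669 = -62936/3 + 1669 = -57929/3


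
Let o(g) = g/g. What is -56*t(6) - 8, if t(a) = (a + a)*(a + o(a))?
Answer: -4712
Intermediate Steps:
o(g) = 1
t(a) = 2*a*(1 + a) (t(a) = (a + a)*(a + 1) = (2*a)*(1 + a) = 2*a*(1 + a))
-56*t(6) - 8 = -112*6*(1 + 6) - 8 = -112*6*7 - 8 = -56*84 - 8 = -4704 - 8 = -4712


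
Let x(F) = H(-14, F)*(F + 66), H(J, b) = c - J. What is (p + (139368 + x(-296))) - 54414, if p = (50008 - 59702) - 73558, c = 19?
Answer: -5888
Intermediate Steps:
H(J, b) = 19 - J
x(F) = 2178 + 33*F (x(F) = (19 - 1*(-14))*(F + 66) = (19 + 14)*(66 + F) = 33*(66 + F) = 2178 + 33*F)
p = -83252 (p = -9694 - 73558 = -83252)
(p + (139368 + x(-296))) - 54414 = (-83252 + (139368 + (2178 + 33*(-296)))) - 54414 = (-83252 + (139368 + (2178 - 9768))) - 54414 = (-83252 + (139368 - 7590)) - 54414 = (-83252 + 131778) - 54414 = 48526 - 54414 = -5888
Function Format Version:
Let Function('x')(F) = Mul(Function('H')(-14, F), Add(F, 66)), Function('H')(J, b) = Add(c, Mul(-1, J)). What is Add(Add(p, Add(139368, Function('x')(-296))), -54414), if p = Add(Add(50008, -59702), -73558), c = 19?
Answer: -5888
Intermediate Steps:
Function('H')(J, b) = Add(19, Mul(-1, J))
Function('x')(F) = Add(2178, Mul(33, F)) (Function('x')(F) = Mul(Add(19, Mul(-1, -14)), Add(F, 66)) = Mul(Add(19, 14), Add(66, F)) = Mul(33, Add(66, F)) = Add(2178, Mul(33, F)))
p = -83252 (p = Add(-9694, -73558) = -83252)
Add(Add(p, Add(139368, Function('x')(-296))), -54414) = Add(Add(-83252, Add(139368, Add(2178, Mul(33, -296)))), -54414) = Add(Add(-83252, Add(139368, Add(2178, -9768))), -54414) = Add(Add(-83252, Add(139368, -7590)), -54414) = Add(Add(-83252, 131778), -54414) = Add(48526, -54414) = -5888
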